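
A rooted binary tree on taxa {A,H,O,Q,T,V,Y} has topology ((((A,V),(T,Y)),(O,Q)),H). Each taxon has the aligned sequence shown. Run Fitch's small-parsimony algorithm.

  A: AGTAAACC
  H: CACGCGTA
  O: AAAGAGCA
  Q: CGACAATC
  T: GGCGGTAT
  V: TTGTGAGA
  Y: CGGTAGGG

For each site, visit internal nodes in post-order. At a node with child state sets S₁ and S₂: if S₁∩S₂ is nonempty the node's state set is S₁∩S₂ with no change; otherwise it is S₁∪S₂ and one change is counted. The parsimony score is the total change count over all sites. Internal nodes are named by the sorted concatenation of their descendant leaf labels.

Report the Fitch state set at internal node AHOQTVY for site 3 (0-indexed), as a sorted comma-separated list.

G

AV@0: {A} ∪ {T} = {A,T} (union, +1)
TY@0: {G} ∪ {C} = {C,G} (union, +1)
ATVY@0: {A,T} ∪ {C,G} = {A,C,G,T} (union, +1)
OQ@0: {A} ∪ {C} = {A,C} (union, +1)
AOQTVY@0: {A,C,G,T} ∩ {A,C} = {A,C} (intersection, +0)
AHOQTVY@0: {A,C} ∩ {C} = {C} (intersection, +0)
AV@1: {G} ∪ {T} = {G,T} (union, +1)
TY@1: {G} ∩ {G} = {G} (intersection, +0)
ATVY@1: {G,T} ∩ {G} = {G} (intersection, +0)
OQ@1: {A} ∪ {G} = {A,G} (union, +1)
AOQTVY@1: {G} ∩ {A,G} = {G} (intersection, +0)
AHOQTVY@1: {G} ∪ {A} = {A,G} (union, +1)
AV@2: {T} ∪ {G} = {G,T} (union, +1)
TY@2: {C} ∪ {G} = {C,G} (union, +1)
ATVY@2: {G,T} ∩ {C,G} = {G} (intersection, +0)
OQ@2: {A} ∩ {A} = {A} (intersection, +0)
AOQTVY@2: {G} ∪ {A} = {A,G} (union, +1)
AHOQTVY@2: {A,G} ∪ {C} = {A,C,G} (union, +1)
AV@3: {A} ∪ {T} = {A,T} (union, +1)
TY@3: {G} ∪ {T} = {G,T} (union, +1)
ATVY@3: {A,T} ∩ {G,T} = {T} (intersection, +0)
OQ@3: {G} ∪ {C} = {C,G} (union, +1)
AOQTVY@3: {T} ∪ {C,G} = {C,G,T} (union, +1)
AHOQTVY@3: {C,G,T} ∩ {G} = {G} (intersection, +0)
AV@4: {A} ∪ {G} = {A,G} (union, +1)
TY@4: {G} ∪ {A} = {A,G} (union, +1)
ATVY@4: {A,G} ∩ {A,G} = {A,G} (intersection, +0)
OQ@4: {A} ∩ {A} = {A} (intersection, +0)
AOQTVY@4: {A,G} ∩ {A} = {A} (intersection, +0)
AHOQTVY@4: {A} ∪ {C} = {A,C} (union, +1)
AV@5: {A} ∩ {A} = {A} (intersection, +0)
TY@5: {T} ∪ {G} = {G,T} (union, +1)
ATVY@5: {A} ∪ {G,T} = {A,G,T} (union, +1)
OQ@5: {G} ∪ {A} = {A,G} (union, +1)
AOQTVY@5: {A,G,T} ∩ {A,G} = {A,G} (intersection, +0)
AHOQTVY@5: {A,G} ∩ {G} = {G} (intersection, +0)
AV@6: {C} ∪ {G} = {C,G} (union, +1)
TY@6: {A} ∪ {G} = {A,G} (union, +1)
ATVY@6: {C,G} ∩ {A,G} = {G} (intersection, +0)
OQ@6: {C} ∪ {T} = {C,T} (union, +1)
AOQTVY@6: {G} ∪ {C,T} = {C,G,T} (union, +1)
AHOQTVY@6: {C,G,T} ∩ {T} = {T} (intersection, +0)
AV@7: {C} ∪ {A} = {A,C} (union, +1)
TY@7: {T} ∪ {G} = {G,T} (union, +1)
ATVY@7: {A,C} ∪ {G,T} = {A,C,G,T} (union, +1)
OQ@7: {A} ∪ {C} = {A,C} (union, +1)
AOQTVY@7: {A,C,G,T} ∩ {A,C} = {A,C} (intersection, +0)
AHOQTVY@7: {A,C} ∩ {A} = {A} (intersection, +0)
per-site changes: [4, 3, 4, 4, 3, 3, 4, 4]; total = 29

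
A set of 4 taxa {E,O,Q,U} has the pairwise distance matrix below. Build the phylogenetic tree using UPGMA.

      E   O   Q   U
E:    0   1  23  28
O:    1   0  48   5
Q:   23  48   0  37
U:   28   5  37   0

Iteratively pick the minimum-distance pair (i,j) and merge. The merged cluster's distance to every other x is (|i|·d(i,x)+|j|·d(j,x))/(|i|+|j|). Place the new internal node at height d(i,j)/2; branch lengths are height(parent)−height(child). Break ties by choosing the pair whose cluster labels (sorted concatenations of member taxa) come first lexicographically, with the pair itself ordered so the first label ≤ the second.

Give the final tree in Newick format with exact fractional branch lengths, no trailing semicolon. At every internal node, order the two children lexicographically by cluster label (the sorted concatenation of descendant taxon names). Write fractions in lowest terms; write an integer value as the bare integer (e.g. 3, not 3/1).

(((E:1/2,O:1/2):31/4,U:33/4):39/4,Q:18)

step 1: merge (E,O) at d=1; branch lengths E→1/2, O→1/2; new cluster EO
  updated: d(EO,Q)=71/2, d(EO,U)=33/2
step 2: merge (EO,U) at d=33/2; branch lengths EO→31/4, U→33/4; new cluster EOU
  updated: d(EOU,Q)=36
step 3: merge (EOU,Q) at d=36; branch lengths EOU→39/4, Q→18; new cluster EOQU
final tree: (((E:1/2,O:1/2):31/4,U:33/4):39/4,Q:18)
total length: 179/4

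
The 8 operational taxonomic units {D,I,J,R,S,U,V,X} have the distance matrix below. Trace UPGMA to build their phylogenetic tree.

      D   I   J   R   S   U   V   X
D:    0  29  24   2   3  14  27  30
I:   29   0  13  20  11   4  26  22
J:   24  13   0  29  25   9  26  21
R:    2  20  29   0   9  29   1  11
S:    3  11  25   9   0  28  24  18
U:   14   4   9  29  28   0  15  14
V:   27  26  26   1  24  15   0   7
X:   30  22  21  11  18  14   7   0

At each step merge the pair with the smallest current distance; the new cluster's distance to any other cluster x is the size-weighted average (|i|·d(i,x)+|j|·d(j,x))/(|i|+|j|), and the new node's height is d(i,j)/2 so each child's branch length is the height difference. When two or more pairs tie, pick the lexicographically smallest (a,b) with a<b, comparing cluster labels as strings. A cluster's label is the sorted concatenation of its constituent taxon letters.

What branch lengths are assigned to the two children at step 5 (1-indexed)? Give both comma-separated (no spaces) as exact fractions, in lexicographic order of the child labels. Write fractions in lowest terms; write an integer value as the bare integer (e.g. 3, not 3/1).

7/2,11/2

step 1: merge (R,V) at d=1; branch lengths R→1/2, V→1/2; new cluster RV
  updated: d(D,RV)=29/2, d(I,RV)=23, d(J,RV)=55/2, d(RV,S)=33/2, d(RV,U)=22, d(RV,X)=9
step 2: merge (D,S) at d=3; branch lengths D→3/2, S→3/2; new cluster DS
  updated: d(DS,I)=20, d(DS,J)=49/2, d(DS,RV)=31/2, d(DS,U)=21, d(DS,X)=24
step 3: merge (I,U) at d=4; branch lengths I→2, U→2; new cluster IU
  updated: d(DS,IU)=41/2, d(IU,J)=11, d(IU,RV)=45/2, d(IU,X)=18
step 4: merge (RV,X) at d=9; branch lengths RV→4, X→9/2; new cluster RVX
  updated: d(DS,RVX)=55/3, d(IU,RVX)=21, d(J,RVX)=76/3
step 5: merge (IU,J) at d=11; branch lengths IU→7/2, J→11/2; new cluster IJU
  updated: d(DS,IJU)=131/6, d(IJU,RVX)=202/9
step 6: merge (DS,RVX) at d=55/3; branch lengths DS→23/3, RVX→14/3; new cluster DRSVX
  updated: d(DRSVX,IJU)=111/5
step 7: merge (DRSVX,IJU) at d=111/5; branch lengths DRSVX→29/15, IJU→28/5; new cluster DIJRSUVX
final tree: (((D:3/2,S:3/2):23/3,((R:1/2,V:1/2):4,X:9/2):14/3):29/15,((I:2,U:2):7/2,J:11/2):28/5)
total length: 1361/30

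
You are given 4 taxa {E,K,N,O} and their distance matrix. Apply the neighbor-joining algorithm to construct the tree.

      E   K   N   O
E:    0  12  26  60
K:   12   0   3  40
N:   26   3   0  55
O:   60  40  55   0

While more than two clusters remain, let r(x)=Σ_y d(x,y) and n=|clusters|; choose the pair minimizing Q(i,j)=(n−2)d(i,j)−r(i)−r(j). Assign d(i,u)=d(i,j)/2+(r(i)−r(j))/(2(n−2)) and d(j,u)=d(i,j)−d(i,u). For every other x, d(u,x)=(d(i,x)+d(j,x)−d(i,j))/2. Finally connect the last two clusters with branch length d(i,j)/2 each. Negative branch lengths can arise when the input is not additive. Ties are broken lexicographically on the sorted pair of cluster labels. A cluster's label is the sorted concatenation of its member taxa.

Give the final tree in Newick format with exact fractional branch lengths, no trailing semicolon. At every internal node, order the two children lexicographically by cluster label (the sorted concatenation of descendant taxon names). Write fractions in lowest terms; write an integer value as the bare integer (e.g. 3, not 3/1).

(((E:63/4,O:177/4):7/4,K:-23/4):35/8,N:35/8)

iteration 1: select E,O (d=60, Q=-133); attach at lengths (63/4, 177/4); label the merged cluster EO
  updated: d(EO,K)=-4, d(EO,N)=21/2
iteration 2: select EO,K (d=-4, Q=-19/2); attach at lengths (7/4, -23/4); label the merged cluster EKO
  updated: d(EKO,N)=35/4
iteration 3: select EKO,N (d=35/4); attach at lengths (35/8, 35/8); label the merged cluster EKNO
final tree: (((E:63/4,O:177/4):7/4,K:-23/4):35/8,N:35/8)
total length: 259/4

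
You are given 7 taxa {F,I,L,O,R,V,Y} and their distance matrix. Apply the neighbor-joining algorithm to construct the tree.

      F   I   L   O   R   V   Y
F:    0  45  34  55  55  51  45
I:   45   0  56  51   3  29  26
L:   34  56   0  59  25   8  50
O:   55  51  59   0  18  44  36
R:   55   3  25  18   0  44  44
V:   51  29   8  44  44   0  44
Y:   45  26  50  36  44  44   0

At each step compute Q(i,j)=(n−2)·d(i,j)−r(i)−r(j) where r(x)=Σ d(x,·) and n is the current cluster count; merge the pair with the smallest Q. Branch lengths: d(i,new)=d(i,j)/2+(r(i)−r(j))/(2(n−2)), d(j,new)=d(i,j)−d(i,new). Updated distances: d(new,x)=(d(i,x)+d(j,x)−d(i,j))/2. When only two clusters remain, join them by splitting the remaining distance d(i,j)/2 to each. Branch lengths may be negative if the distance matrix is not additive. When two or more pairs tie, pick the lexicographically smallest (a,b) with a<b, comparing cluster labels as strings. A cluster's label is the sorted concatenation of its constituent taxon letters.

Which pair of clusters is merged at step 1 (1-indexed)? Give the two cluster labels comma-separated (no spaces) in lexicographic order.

step 1: merge (L,V) at d=8, Q=-412; branch lengths L→26/5, V→14/5; new cluster LV
  updated: d(F,LV)=77/2, d(I,LV)=77/2, d(LV,O)=95/2, d(LV,R)=61/2, d(LV,Y)=43
step 2: merge (I,R) at d=3, Q=-302; branch lengths I→25/8, R→-1/8; new cluster IR
  updated: d(F,IR)=97/2, d(IR,LV)=33, d(IR,O)=33, d(IR,Y)=67/2
step 3: merge (F,LV) at d=77/2, Q=-467/2; branch lengths F→281/12, LV→181/12; new cluster FLV
  updated: d(FLV,IR)=43/2, d(FLV,O)=32, d(FLV,Y)=99/4
step 4: merge (FLV,IR) at d=43/2, Q=-493/4; branch lengths FLV→133/16, IR→211/16; new cluster FILRV
  updated: d(FILRV,O)=87/4, d(FILRV,Y)=147/8
step 5: merge (FILRV,O) at d=87/4, Q=-609/8; branch lengths FILRV→33/16, O→315/16; new cluster FILORV
  updated: d(FILORV,Y)=261/16
step 6: merge (FILORV,Y) at d=261/16; branch lengths FILORV→261/32, Y→261/32; new cluster FILORVY
final tree: ((((F:281/12,(L:26/5,V:14/5):181/12):133/16,(I:25/8,R:-1/8):211/16):33/16,O:315/16):261/32,Y:261/32)
total length: 1745/16

L,V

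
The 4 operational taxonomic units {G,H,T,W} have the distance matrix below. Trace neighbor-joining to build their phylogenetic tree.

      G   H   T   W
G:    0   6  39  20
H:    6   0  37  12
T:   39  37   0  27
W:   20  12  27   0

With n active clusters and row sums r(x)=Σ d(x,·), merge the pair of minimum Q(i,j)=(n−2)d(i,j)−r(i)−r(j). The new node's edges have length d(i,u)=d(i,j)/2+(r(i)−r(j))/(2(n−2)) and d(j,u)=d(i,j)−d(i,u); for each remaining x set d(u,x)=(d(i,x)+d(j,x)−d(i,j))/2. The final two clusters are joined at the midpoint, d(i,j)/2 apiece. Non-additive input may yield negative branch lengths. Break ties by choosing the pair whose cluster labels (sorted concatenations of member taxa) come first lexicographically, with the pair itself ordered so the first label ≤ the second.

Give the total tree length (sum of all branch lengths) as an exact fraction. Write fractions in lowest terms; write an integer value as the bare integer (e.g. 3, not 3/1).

iteration 1: select G,H (d=6, Q=-108); attach at lengths (11/2, 1/2); label the merged cluster GH
  updated: d(GH,T)=35, d(GH,W)=13
iteration 2: select GH,T (d=35, Q=-75); attach at lengths (21/2, 49/2); label the merged cluster GHT
  updated: d(GHT,W)=5/2
iteration 3: select GHT,W (d=5/2); attach at lengths (5/4, 5/4); label the merged cluster GHTW
final tree: (((G:11/2,H:1/2):21/2,T:49/2):5/4,W:5/4)
total length: 87/2

87/2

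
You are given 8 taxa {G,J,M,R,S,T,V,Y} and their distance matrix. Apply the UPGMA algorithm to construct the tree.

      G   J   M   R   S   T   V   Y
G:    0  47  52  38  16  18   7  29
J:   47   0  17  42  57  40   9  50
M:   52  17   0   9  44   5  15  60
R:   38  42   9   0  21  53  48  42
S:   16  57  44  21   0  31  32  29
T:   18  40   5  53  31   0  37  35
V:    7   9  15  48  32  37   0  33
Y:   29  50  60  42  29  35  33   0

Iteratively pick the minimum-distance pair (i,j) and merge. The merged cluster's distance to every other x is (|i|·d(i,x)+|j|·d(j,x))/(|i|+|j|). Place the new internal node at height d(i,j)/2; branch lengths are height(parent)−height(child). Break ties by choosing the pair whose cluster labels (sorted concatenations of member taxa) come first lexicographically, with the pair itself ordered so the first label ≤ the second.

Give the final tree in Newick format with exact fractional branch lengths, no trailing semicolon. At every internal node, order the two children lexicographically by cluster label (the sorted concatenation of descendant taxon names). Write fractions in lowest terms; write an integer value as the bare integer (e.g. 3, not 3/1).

step 1: merge (M,T) at d=5; branch lengths M→5/2, T→5/2; new cluster MT
  updated: d(G,MT)=35, d(J,MT)=57/2, d(MT,R)=31, d(MT,S)=75/2, d(MT,V)=26, d(MT,Y)=95/2
step 2: merge (G,V) at d=7; branch lengths G→7/2, V→7/2; new cluster GV
  updated: d(GV,J)=28, d(GV,MT)=61/2, d(GV,R)=43, d(GV,S)=24, d(GV,Y)=31
step 3: merge (R,S) at d=21; branch lengths R→21/2, S→21/2; new cluster RS
  updated: d(GV,RS)=67/2, d(J,RS)=99/2, d(MT,RS)=137/4, d(RS,Y)=71/2
step 4: merge (GV,J) at d=28; branch lengths GV→21/2, J→14; new cluster GJV
  updated: d(GJV,MT)=179/6, d(GJV,RS)=233/6, d(GJV,Y)=112/3
step 5: merge (GJV,MT) at d=179/6; branch lengths GJV→11/12, MT→149/12; new cluster GJMTV
  updated: d(GJMTV,RS)=37, d(GJMTV,Y)=207/5
step 6: merge (RS,Y) at d=71/2; branch lengths RS→29/4, Y→71/4; new cluster RSY
  updated: d(GJMTV,RSY)=577/15
step 7: merge (GJMTV,RSY) at d=577/15; branch lengths GJMTV→259/60, RSY→89/60; new cluster GJMRSTVY
final tree: ((((G:7/2,V:7/2):21/2,J:14):11/12,(M:5/2,T:5/2):149/12):259/60,((R:21/2,S:21/2):29/4,Y:71/4):89/60)
total length: 3049/30

((((G:7/2,V:7/2):21/2,J:14):11/12,(M:5/2,T:5/2):149/12):259/60,((R:21/2,S:21/2):29/4,Y:71/4):89/60)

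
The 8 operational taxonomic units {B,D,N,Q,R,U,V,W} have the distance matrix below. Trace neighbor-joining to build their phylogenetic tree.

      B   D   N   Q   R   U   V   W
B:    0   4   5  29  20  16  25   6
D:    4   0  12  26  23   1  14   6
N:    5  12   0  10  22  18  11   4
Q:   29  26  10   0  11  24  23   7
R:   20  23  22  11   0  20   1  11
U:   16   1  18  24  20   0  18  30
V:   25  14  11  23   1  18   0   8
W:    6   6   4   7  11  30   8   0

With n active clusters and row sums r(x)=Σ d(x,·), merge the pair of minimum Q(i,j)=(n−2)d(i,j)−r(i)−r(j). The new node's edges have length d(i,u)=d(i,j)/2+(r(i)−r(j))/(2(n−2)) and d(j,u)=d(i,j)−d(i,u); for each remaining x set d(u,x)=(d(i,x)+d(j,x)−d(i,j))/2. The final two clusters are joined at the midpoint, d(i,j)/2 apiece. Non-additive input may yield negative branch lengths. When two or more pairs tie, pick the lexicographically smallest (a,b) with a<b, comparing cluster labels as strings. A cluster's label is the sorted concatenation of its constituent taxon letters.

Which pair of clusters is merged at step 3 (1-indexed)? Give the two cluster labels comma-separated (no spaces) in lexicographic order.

B,DU

iteration 1: select D,U (d=1, Q=-207); attach at lengths (-35/12, 47/12); label the merged cluster DU
  updated: d(B,DU)=19/2, d(DU,N)=29/2, d(DU,Q)=49/2, d(DU,R)=21, d(DU,V)=31/2, d(DU,W)=35/2
iteration 2: select R,V (d=1, Q=-329/2); attach at lengths (3/4, 1/4); label the merged cluster RV
  updated: d(B,RV)=22, d(DU,RV)=71/4, d(N,RV)=16, d(Q,RV)=33/2, d(RV,W)=9
iteration 3: select B,DU (d=19/2, Q=-469/4); attach at lengths (103/32, 201/32); label the merged cluster BDU
  updated: d(BDU,N)=5, d(BDU,Q)=22, d(BDU,RV)=121/8, d(BDU,W)=7
iteration 4: select BDU,N (d=5, Q=-553/8); attach at lengths (233/48, 7/48); label the merged cluster BDNU
  updated: d(BDNU,Q)=27/2, d(BDNU,RV)=209/16, d(BDNU,W)=3
iteration 5: select BDNU,W (d=3, Q=-681/16); attach at lengths (265/64, -73/64); label the merged cluster BDNUW
  updated: d(BDNUW,Q)=35/4, d(BDNUW,RV)=305/32
iteration 6: select BDNUW,Q (d=35/4, Q=-1113/32); attach at lengths (57/64, 503/64); label the merged cluster BDNQUW
  updated: d(BDNQUW,RV)=553/64
iteration 7: select BDNQUW,RV (d=553/64); attach at lengths (553/128, 553/128); label the merged cluster BDNQRUVW
final tree: (((((B:103/32,(D:-35/12,U:47/12):201/32):233/48,N:7/48):265/64,W:-73/64):57/64,Q:503/64):553/128,(R:3/4,V:1/4):553/128)
total length: 2361/64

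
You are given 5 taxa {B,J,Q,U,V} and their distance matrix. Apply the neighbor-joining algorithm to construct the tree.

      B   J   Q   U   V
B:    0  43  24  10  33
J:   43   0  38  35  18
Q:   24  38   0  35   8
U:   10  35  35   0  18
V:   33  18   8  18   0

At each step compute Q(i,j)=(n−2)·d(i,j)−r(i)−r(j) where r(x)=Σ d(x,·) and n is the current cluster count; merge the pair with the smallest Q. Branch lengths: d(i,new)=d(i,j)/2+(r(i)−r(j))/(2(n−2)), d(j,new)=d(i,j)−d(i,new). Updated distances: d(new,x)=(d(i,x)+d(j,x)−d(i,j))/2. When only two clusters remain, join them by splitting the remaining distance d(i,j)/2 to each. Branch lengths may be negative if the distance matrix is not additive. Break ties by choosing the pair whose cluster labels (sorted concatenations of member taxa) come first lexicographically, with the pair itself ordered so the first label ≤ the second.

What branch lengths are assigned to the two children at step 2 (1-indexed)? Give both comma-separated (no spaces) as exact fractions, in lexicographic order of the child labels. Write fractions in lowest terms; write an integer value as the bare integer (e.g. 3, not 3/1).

iteration 1: select B,U (d=10, Q=-178); attach at lengths (7, 3); label the merged cluster BU
  updated: d(BU,J)=34, d(BU,Q)=49/2, d(BU,V)=41/2
iteration 2: select BU,J (d=34, Q=-101); attach at lengths (57/4, 79/4); label the merged cluster BJU
  updated: d(BJU,Q)=57/4, d(BJU,V)=9/4
iteration 3: select BJU,Q (d=57/4, Q=-49/2); attach at lengths (17/4, 10); label the merged cluster BJQU
  updated: d(BJQU,V)=-2
iteration 4: select BJQU,V (d=-2); attach at lengths (-1, -1); label the merged cluster BJQUV
final tree: ((((B:7,U:3):57/4,J:79/4):17/4,Q:10):-1,V:-1)
total length: 225/4

57/4,79/4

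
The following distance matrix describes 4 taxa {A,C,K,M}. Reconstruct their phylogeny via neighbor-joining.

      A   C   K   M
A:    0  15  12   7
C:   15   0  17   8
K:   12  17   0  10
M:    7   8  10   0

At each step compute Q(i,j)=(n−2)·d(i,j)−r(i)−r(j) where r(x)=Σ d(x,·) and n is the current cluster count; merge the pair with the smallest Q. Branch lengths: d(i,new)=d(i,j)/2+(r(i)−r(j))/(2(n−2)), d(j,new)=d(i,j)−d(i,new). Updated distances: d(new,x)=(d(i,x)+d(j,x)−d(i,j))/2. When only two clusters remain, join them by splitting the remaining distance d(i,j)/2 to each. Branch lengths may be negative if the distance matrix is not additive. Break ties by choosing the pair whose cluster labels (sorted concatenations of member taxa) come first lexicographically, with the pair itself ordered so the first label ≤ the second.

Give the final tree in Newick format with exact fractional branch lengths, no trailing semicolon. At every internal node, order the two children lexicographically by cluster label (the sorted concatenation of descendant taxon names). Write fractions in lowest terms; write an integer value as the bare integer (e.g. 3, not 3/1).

1. join A+K (d=12, Q=-49) ⇒ AK; edges |A|=19/4, |K|=29/4
  updated: d(AK,C)=10, d(AK,M)=5/2
2. join AK+C (d=10, Q=-41/2) ⇒ ACK; edges |AK|=9/4, |C|=31/4
  updated: d(ACK,M)=1/4
3. join ACK+M (d=1/4) ⇒ ACKM; edges |ACK|=1/8, |M|=1/8
final tree: (((A:19/4,K:29/4):9/4,C:31/4):1/8,M:1/8)
total length: 89/4

(((A:19/4,K:29/4):9/4,C:31/4):1/8,M:1/8)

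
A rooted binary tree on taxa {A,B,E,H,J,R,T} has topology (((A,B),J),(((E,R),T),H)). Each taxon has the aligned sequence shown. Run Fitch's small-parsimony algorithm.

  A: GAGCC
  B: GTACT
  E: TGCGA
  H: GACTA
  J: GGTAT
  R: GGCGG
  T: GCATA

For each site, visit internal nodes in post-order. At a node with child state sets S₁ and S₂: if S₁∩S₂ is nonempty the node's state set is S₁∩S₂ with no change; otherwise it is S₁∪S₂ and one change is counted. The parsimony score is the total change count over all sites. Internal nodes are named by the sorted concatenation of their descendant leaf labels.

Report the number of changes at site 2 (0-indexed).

[col 0] AB: children A:{G}, B:{G} ∩→ {G}; cost 0
[col 0] ABJ: children AB:{G}, J:{G} ∩→ {G}; cost 0
[col 0] ER: children E:{T}, R:{G} ∪→ {G,T}; cost 1
[col 0] ERT: children ER:{G,T}, T:{G} ∩→ {G}; cost 0
[col 0] EHRT: children ERT:{G}, H:{G} ∩→ {G}; cost 0
[col 0] ABEHJRT: children ABJ:{G}, EHRT:{G} ∩→ {G}; cost 0
[col 1] AB: children A:{A}, B:{T} ∪→ {A,T}; cost 1
[col 1] ABJ: children AB:{A,T}, J:{G} ∪→ {A,G,T}; cost 1
[col 1] ER: children E:{G}, R:{G} ∩→ {G}; cost 0
[col 1] ERT: children ER:{G}, T:{C} ∪→ {C,G}; cost 1
[col 1] EHRT: children ERT:{C,G}, H:{A} ∪→ {A,C,G}; cost 1
[col 1] ABEHJRT: children ABJ:{A,G,T}, EHRT:{A,C,G} ∩→ {A,G}; cost 0
[col 2] AB: children A:{G}, B:{A} ∪→ {A,G}; cost 1
[col 2] ABJ: children AB:{A,G}, J:{T} ∪→ {A,G,T}; cost 1
[col 2] ER: children E:{C}, R:{C} ∩→ {C}; cost 0
[col 2] ERT: children ER:{C}, T:{A} ∪→ {A,C}; cost 1
[col 2] EHRT: children ERT:{A,C}, H:{C} ∩→ {C}; cost 0
[col 2] ABEHJRT: children ABJ:{A,G,T}, EHRT:{C} ∪→ {A,C,G,T}; cost 1
[col 3] AB: children A:{C}, B:{C} ∩→ {C}; cost 0
[col 3] ABJ: children AB:{C}, J:{A} ∪→ {A,C}; cost 1
[col 3] ER: children E:{G}, R:{G} ∩→ {G}; cost 0
[col 3] ERT: children ER:{G}, T:{T} ∪→ {G,T}; cost 1
[col 3] EHRT: children ERT:{G,T}, H:{T} ∩→ {T}; cost 0
[col 3] ABEHJRT: children ABJ:{A,C}, EHRT:{T} ∪→ {A,C,T}; cost 1
[col 4] AB: children A:{C}, B:{T} ∪→ {C,T}; cost 1
[col 4] ABJ: children AB:{C,T}, J:{T} ∩→ {T}; cost 0
[col 4] ER: children E:{A}, R:{G} ∪→ {A,G}; cost 1
[col 4] ERT: children ER:{A,G}, T:{A} ∩→ {A}; cost 0
[col 4] EHRT: children ERT:{A}, H:{A} ∩→ {A}; cost 0
[col 4] ABEHJRT: children ABJ:{T}, EHRT:{A} ∪→ {A,T}; cost 1
per-site changes: [1, 4, 4, 3, 3]; total = 15

4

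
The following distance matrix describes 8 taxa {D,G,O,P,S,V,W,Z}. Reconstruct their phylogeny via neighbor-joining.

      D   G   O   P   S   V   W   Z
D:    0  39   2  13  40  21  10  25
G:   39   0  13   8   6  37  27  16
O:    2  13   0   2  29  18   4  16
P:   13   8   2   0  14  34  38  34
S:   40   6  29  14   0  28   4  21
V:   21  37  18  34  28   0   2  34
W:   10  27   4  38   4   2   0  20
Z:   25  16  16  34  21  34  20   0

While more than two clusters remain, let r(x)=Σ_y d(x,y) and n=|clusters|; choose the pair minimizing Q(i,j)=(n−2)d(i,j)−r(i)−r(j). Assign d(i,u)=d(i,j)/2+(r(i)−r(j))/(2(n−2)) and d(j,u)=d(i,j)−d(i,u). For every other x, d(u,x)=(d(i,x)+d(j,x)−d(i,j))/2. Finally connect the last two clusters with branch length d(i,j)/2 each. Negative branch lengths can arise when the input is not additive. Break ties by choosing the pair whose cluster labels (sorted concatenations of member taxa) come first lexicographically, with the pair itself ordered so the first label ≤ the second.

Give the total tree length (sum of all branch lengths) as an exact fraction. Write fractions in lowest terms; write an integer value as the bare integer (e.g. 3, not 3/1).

1729/32

1. join V+W (d=2, Q=-267) ⇒ VW; edges |V|=27/4, |W|=-19/4
  updated: d(D,VW)=29/2, d(G,VW)=31, d(O,VW)=10, d(P,VW)=35, d(S,VW)=15, d(VW,Z)=26
2. join G+S (d=6, Q=-208) ⇒ GS; edges |G|=9/5, |S|=21/5
  updated: d(D,GS)=73/2, d(GS,O)=18, d(GS,P)=8, d(GS,VW)=20, d(GS,Z)=31/2
3. join GS+P (d=8, Q=-158) ⇒ GPS; edges |GS|=19/4, |P|=13/4
  updated: d(D,GPS)=83/4, d(GPS,O)=6, d(GPS,VW)=47/2, d(GPS,Z)=83/4
4. join GPS+Z (d=83/4, Q=-193/2) ⇒ GPSZ; edges |GPS|=91/12, |Z|=79/6
  updated: d(D,GPSZ)=25/2, d(GPSZ,O)=5/8, d(GPSZ,VW)=115/8
5. join D+VW (d=29/2, Q=-311/8) ⇒ DVW; edges |D|=153/32, |VW|=311/32
  updated: d(DVW,GPSZ)=99/16, d(DVW,O)=-5/4
6. join DVW+GPSZ (d=99/16, Q=-89/16) ⇒ DGPSVWZ; edges |DVW|=69/32, |GPSZ|=129/32
  updated: d(DGPSVWZ,O)=-109/32
7. join DGPSVWZ+O (d=-109/32) ⇒ DGOPSVWZ; edges |DGPSVWZ|=-109/64, |O|=-109/64
final tree: (((D:153/32,(V:27/4,W:-19/4):311/32):69/32,(((G:9/5,S:21/5):19/4,P:13/4):91/12,Z:79/6):129/32):-109/64,O:-109/64)
total length: 1729/32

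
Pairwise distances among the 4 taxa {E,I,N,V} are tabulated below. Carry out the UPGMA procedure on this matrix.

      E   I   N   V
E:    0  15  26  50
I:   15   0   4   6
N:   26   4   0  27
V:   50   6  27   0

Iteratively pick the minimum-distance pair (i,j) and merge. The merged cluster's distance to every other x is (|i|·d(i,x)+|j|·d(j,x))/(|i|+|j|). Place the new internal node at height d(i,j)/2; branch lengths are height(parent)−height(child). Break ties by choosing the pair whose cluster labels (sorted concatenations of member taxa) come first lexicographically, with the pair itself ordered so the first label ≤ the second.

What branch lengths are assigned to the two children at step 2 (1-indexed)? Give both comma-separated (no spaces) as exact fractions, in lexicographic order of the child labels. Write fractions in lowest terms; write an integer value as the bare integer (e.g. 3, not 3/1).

iteration 1: select I,N (d=4); attach at lengths (2, 2); label the merged cluster IN
  updated: d(E,IN)=41/2, d(IN,V)=33/2
iteration 2: select IN,V (d=33/2); attach at lengths (25/4, 33/4); label the merged cluster INV
  updated: d(E,INV)=91/3
iteration 3: select E,INV (d=91/3); attach at lengths (91/6, 83/12); label the merged cluster EINV
final tree: (E:91/6,((I:2,N:2):25/4,V:33/4):83/12)
total length: 487/12

25/4,33/4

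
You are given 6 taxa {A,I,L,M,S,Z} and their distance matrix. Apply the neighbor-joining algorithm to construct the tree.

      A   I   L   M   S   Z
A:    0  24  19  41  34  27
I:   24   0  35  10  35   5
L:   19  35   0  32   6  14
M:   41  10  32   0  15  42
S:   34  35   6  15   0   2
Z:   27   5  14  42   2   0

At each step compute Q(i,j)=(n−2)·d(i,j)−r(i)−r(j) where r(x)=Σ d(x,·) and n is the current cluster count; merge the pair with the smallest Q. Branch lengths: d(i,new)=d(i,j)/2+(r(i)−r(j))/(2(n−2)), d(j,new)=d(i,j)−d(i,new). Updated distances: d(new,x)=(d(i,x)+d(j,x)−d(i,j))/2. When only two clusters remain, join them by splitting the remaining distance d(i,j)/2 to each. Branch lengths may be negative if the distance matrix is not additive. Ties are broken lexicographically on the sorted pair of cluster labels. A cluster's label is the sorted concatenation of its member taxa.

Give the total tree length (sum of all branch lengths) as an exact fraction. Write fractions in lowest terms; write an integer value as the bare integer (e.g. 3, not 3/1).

865/16

step 1: merge (I,M) at d=10, Q=-209; branch lengths I→9/8, M→71/8; new cluster IM
  updated: d(A,IM)=55/2, d(IM,L)=57/2, d(IM,S)=20, d(IM,Z)=37/2
step 2: merge (A,IM) at d=55/2, Q=-239/2; branch lengths A→191/12, IM→139/12; new cluster AIM
  updated: d(AIM,L)=10, d(AIM,S)=53/4, d(AIM,Z)=9
step 3: merge (AIM,L) at d=10, Q=-169/4; branch lengths AIM→89/16, L→71/16; new cluster AILM
  updated: d(AILM,S)=37/8, d(AILM,Z)=13/2
step 4: merge (AILM,S) at d=37/8, Q=-105/8; branch lengths AILM→73/16, S→1/16; new cluster AILMS
  updated: d(AILMS,Z)=31/16
step 5: merge (AILMS,Z) at d=31/16; branch lengths AILMS→31/32, Z→31/32; new cluster AILMSZ
final tree: ((((A:191/12,(I:9/8,M:71/8):139/12):89/16,L:71/16):73/16,S:1/16):31/32,Z:31/32)
total length: 865/16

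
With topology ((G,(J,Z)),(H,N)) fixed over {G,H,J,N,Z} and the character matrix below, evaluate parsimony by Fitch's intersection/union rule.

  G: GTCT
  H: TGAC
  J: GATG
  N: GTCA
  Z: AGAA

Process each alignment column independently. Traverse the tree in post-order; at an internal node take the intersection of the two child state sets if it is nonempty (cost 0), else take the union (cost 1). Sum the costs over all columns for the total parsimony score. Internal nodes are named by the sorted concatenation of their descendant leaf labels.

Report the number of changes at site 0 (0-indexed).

2

site 0, node JZ: J={G} ∪ Z={A} → {A,G} (+1)
site 0, node GJZ: G={G} ∩ JZ={A,G} → {G} (+0)
site 0, node HN: H={T} ∪ N={G} → {G,T} (+1)
site 0, node GHJNZ: GJZ={G} ∩ HN={G,T} → {G} (+0)
site 1, node JZ: J={A} ∪ Z={G} → {A,G} (+1)
site 1, node GJZ: G={T} ∪ JZ={A,G} → {A,G,T} (+1)
site 1, node HN: H={G} ∪ N={T} → {G,T} (+1)
site 1, node GHJNZ: GJZ={A,G,T} ∩ HN={G,T} → {G,T} (+0)
site 2, node JZ: J={T} ∪ Z={A} → {A,T} (+1)
site 2, node GJZ: G={C} ∪ JZ={A,T} → {A,C,T} (+1)
site 2, node HN: H={A} ∪ N={C} → {A,C} (+1)
site 2, node GHJNZ: GJZ={A,C,T} ∩ HN={A,C} → {A,C} (+0)
site 3, node JZ: J={G} ∪ Z={A} → {A,G} (+1)
site 3, node GJZ: G={T} ∪ JZ={A,G} → {A,G,T} (+1)
site 3, node HN: H={C} ∪ N={A} → {A,C} (+1)
site 3, node GHJNZ: GJZ={A,G,T} ∩ HN={A,C} → {A} (+0)
per-site changes: [2, 3, 3, 3]; total = 11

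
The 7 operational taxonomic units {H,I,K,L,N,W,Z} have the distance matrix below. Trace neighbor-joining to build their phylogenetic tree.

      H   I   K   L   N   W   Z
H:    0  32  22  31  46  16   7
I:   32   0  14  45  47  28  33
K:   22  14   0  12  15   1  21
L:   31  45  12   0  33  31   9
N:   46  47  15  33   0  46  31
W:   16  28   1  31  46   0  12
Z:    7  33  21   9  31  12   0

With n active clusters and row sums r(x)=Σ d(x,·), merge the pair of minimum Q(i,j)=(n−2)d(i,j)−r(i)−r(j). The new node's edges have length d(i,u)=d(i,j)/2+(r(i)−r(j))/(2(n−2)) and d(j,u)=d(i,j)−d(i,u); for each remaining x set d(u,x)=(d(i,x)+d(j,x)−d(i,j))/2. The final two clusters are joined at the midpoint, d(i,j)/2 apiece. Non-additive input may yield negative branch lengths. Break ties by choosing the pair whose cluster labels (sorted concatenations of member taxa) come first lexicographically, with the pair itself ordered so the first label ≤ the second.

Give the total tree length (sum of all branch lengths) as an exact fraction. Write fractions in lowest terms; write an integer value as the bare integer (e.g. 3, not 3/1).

iteration 1: select H,Z (d=7, Q=-232); attach at lengths (38/5, -3/5); label the merged cluster HZ
  updated: d(HZ,I)=29, d(HZ,K)=18, d(HZ,L)=33/2, d(HZ,N)=35, d(HZ,W)=21/2
iteration 2: select HZ,W (d=21/2, Q=-367/2); attach at lengths (69/16, 99/16); label the merged cluster HWZ
  updated: d(HWZ,I)=93/4, d(HWZ,K)=17/4, d(HWZ,L)=37/2, d(HWZ,N)=141/4
iteration 3: select HWZ,I (d=93/4, Q=-563/4); attach at lengths (29/8, 157/8); label the merged cluster HIWZ
  updated: d(HIWZ,K)=-5/2, d(HIWZ,L)=161/8, d(HIWZ,N)=59/2
iteration 4: select HIWZ,K (d=-5/2, Q=-613/8); attach at lengths (141/32, -221/32); label the merged cluster HIKWZ
  updated: d(HIKWZ,L)=277/16, d(HIKWZ,N)=47/2
iteration 5: select HIKWZ,L (d=277/16, Q=-1181/16); attach at lengths (125/32, 429/32); label the merged cluster HIKLWZ
  updated: d(HIKLWZ,N)=627/32
iteration 6: select HIKLWZ,N (d=627/32); attach at lengths (627/64, 627/64); label the merged cluster HIKLNWZ
final tree: ((((((H:38/5,Z:-3/5):69/16,W:99/16):29/8,I:157/8):141/32,K:-221/32):125/32,L:429/32):627/64,N:627/64)
total length: 2405/32

2405/32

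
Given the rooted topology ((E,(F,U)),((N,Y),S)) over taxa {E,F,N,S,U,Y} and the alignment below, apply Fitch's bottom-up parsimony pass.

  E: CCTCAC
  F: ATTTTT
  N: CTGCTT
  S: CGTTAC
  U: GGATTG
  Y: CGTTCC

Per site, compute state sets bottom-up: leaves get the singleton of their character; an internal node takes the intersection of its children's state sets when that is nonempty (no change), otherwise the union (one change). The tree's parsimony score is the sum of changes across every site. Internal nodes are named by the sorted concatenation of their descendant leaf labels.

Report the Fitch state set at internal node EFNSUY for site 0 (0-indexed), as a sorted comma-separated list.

C

[col 0] FU: children F:{A}, U:{G} ∪→ {A,G}; cost 1
[col 0] EFU: children E:{C}, FU:{A,G} ∪→ {A,C,G}; cost 1
[col 0] NY: children N:{C}, Y:{C} ∩→ {C}; cost 0
[col 0] NSY: children NY:{C}, S:{C} ∩→ {C}; cost 0
[col 0] EFNSUY: children EFU:{A,C,G}, NSY:{C} ∩→ {C}; cost 0
[col 1] FU: children F:{T}, U:{G} ∪→ {G,T}; cost 1
[col 1] EFU: children E:{C}, FU:{G,T} ∪→ {C,G,T}; cost 1
[col 1] NY: children N:{T}, Y:{G} ∪→ {G,T}; cost 1
[col 1] NSY: children NY:{G,T}, S:{G} ∩→ {G}; cost 0
[col 1] EFNSUY: children EFU:{C,G,T}, NSY:{G} ∩→ {G}; cost 0
[col 2] FU: children F:{T}, U:{A} ∪→ {A,T}; cost 1
[col 2] EFU: children E:{T}, FU:{A,T} ∩→ {T}; cost 0
[col 2] NY: children N:{G}, Y:{T} ∪→ {G,T}; cost 1
[col 2] NSY: children NY:{G,T}, S:{T} ∩→ {T}; cost 0
[col 2] EFNSUY: children EFU:{T}, NSY:{T} ∩→ {T}; cost 0
[col 3] FU: children F:{T}, U:{T} ∩→ {T}; cost 0
[col 3] EFU: children E:{C}, FU:{T} ∪→ {C,T}; cost 1
[col 3] NY: children N:{C}, Y:{T} ∪→ {C,T}; cost 1
[col 3] NSY: children NY:{C,T}, S:{T} ∩→ {T}; cost 0
[col 3] EFNSUY: children EFU:{C,T}, NSY:{T} ∩→ {T}; cost 0
[col 4] FU: children F:{T}, U:{T} ∩→ {T}; cost 0
[col 4] EFU: children E:{A}, FU:{T} ∪→ {A,T}; cost 1
[col 4] NY: children N:{T}, Y:{C} ∪→ {C,T}; cost 1
[col 4] NSY: children NY:{C,T}, S:{A} ∪→ {A,C,T}; cost 1
[col 4] EFNSUY: children EFU:{A,T}, NSY:{A,C,T} ∩→ {A,T}; cost 0
[col 5] FU: children F:{T}, U:{G} ∪→ {G,T}; cost 1
[col 5] EFU: children E:{C}, FU:{G,T} ∪→ {C,G,T}; cost 1
[col 5] NY: children N:{T}, Y:{C} ∪→ {C,T}; cost 1
[col 5] NSY: children NY:{C,T}, S:{C} ∩→ {C}; cost 0
[col 5] EFNSUY: children EFU:{C,G,T}, NSY:{C} ∩→ {C}; cost 0
per-site changes: [2, 3, 2, 2, 3, 3]; total = 15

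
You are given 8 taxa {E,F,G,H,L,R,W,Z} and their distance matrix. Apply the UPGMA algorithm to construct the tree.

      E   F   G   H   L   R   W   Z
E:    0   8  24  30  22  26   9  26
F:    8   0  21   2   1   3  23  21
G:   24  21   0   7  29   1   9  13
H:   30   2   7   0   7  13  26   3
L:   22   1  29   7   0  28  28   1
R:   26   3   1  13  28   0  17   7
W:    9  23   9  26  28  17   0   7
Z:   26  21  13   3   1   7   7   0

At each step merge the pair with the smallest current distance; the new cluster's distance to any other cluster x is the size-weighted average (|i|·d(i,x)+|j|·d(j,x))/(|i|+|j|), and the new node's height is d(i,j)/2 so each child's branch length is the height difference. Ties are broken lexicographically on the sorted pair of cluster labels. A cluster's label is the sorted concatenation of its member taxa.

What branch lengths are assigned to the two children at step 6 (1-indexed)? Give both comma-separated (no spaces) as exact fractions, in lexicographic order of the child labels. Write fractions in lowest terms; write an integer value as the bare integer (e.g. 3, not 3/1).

iteration 1: select F,L (d=1); attach at lengths (1/2, 1/2); label the merged cluster FL
  updated: d(E,FL)=15, d(FL,G)=25, d(FL,H)=9/2, d(FL,R)=31/2, d(FL,W)=51/2, d(FL,Z)=11
iteration 2: select G,R (d=1); attach at lengths (1/2, 1/2); label the merged cluster GR
  updated: d(E,GR)=25, d(FL,GR)=81/4, d(GR,H)=10, d(GR,W)=13, d(GR,Z)=10
iteration 3: select H,Z (d=3); attach at lengths (3/2, 3/2); label the merged cluster HZ
  updated: d(E,HZ)=28, d(FL,HZ)=31/4, d(GR,HZ)=10, d(HZ,W)=33/2
iteration 4: select FL,HZ (d=31/4); attach at lengths (27/8, 19/8); label the merged cluster FHLZ
  updated: d(E,FHLZ)=43/2, d(FHLZ,GR)=121/8, d(FHLZ,W)=21
iteration 5: select E,W (d=9); attach at lengths (9/2, 9/2); label the merged cluster EW
  updated: d(EW,FHLZ)=85/4, d(EW,GR)=19
iteration 6: select FHLZ,GR (d=121/8); attach at lengths (59/16, 113/16); label the merged cluster FGHLRZ
  updated: d(EW,FGHLRZ)=41/2
iteration 7: select EW,FGHLRZ (d=41/2); attach at lengths (23/4, 43/16); label the merged cluster EFGHLRWZ
final tree: ((E:9/2,W:9/2):23/4,(((F:1/2,L:1/2):27/8,(H:3/2,Z:3/2):19/8):59/16,(G:1/2,R:1/2):113/16):43/16)
total length: 623/16

59/16,113/16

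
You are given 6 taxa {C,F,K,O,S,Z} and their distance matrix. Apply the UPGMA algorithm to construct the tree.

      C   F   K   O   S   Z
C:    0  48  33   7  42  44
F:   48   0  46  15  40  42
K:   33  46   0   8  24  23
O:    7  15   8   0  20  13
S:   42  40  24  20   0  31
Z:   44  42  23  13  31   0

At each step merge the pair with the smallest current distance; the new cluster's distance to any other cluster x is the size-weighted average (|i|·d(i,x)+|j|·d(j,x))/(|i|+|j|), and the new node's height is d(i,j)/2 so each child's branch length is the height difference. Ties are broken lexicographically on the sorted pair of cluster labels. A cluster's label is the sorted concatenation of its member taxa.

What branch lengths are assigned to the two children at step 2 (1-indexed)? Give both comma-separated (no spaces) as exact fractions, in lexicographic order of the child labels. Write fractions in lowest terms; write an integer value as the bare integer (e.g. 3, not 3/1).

27/4,41/4

step 1: merge (C,O) at d=7; branch lengths C→7/2, O→7/2; new cluster CO
  updated: d(CO,F)=63/2, d(CO,K)=41/2, d(CO,S)=31, d(CO,Z)=57/2
step 2: merge (CO,K) at d=41/2; branch lengths CO→27/4, K→41/4; new cluster CKO
  updated: d(CKO,F)=109/3, d(CKO,S)=86/3, d(CKO,Z)=80/3
step 3: merge (CKO,Z) at d=80/3; branch lengths CKO→37/12, Z→40/3; new cluster CKOZ
  updated: d(CKOZ,F)=151/4, d(CKOZ,S)=117/4
step 4: merge (CKOZ,S) at d=117/4; branch lengths CKOZ→31/24, S→117/8; new cluster CKOSZ
  updated: d(CKOSZ,F)=191/5
step 5: merge (CKOSZ,F) at d=191/5; branch lengths CKOSZ→179/40, F→191/10; new cluster CFKOSZ
final tree: (((((C:7/2,O:7/2):27/4,K:41/4):37/12,Z:40/3):31/24,S:117/8):179/40,F:191/10)
total length: 9589/120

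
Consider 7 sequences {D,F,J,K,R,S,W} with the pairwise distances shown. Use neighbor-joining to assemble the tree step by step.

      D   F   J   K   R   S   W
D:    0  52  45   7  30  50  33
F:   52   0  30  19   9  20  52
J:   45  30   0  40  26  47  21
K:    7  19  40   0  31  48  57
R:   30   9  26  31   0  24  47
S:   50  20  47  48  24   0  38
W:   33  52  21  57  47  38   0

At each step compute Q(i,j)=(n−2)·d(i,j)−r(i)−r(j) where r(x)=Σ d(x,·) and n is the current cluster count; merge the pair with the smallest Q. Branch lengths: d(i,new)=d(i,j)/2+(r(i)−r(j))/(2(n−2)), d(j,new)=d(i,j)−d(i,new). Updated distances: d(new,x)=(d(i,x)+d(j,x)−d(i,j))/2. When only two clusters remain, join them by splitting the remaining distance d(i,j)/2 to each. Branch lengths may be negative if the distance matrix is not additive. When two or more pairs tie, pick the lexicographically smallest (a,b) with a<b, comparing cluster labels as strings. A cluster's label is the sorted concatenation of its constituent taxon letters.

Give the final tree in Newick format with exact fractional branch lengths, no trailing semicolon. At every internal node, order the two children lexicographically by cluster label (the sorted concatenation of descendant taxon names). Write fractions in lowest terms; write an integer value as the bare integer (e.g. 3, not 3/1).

step 1: merge (D,K) at d=7, Q=-384; branch lengths D→5, K→2; new cluster DK
  updated: d(DK,F)=32, d(DK,J)=39, d(DK,R)=27, d(DK,S)=91/2, d(DK,W)=83/2
step 2: merge (J,W) at d=21, Q=-557/2; branch lengths J→95/16, W→241/16; new cluster JW
  updated: d(DK,JW)=119/4, d(F,JW)=61/2, d(JW,R)=26, d(JW,S)=32
step 3: merge (DK,JW) at d=119/4, Q=-653/4; branch lengths DK→421/24, JW→293/24; new cluster DJKW
  updated: d(DJKW,F)=131/8, d(DJKW,R)=93/8, d(DJKW,S)=191/8
step 4: merge (DJKW,R) at d=93/8, Q=-293/4; branch lengths DJKW→61/8, R→4; new cluster DJKRW
  updated: d(DJKRW,F)=55/8, d(DJKRW,S)=145/8
step 5: merge (DJKRW,F) at d=55/8, Q=-45; branch lengths DJKRW→5/2, F→35/8; new cluster DFJKRW
  updated: d(DFJKRW,S)=125/8
step 6: merge (DFJKRW,S) at d=125/8; branch lengths DFJKRW→125/16, S→125/16; new cluster DFJKRSW
final tree: (((((D:5,K:2):421/24,(J:95/16,W:241/16):293/24):61/8,R:4):5/2,F:35/8):125/16,S:125/16)
total length: 735/8

(((((D:5,K:2):421/24,(J:95/16,W:241/16):293/24):61/8,R:4):5/2,F:35/8):125/16,S:125/16)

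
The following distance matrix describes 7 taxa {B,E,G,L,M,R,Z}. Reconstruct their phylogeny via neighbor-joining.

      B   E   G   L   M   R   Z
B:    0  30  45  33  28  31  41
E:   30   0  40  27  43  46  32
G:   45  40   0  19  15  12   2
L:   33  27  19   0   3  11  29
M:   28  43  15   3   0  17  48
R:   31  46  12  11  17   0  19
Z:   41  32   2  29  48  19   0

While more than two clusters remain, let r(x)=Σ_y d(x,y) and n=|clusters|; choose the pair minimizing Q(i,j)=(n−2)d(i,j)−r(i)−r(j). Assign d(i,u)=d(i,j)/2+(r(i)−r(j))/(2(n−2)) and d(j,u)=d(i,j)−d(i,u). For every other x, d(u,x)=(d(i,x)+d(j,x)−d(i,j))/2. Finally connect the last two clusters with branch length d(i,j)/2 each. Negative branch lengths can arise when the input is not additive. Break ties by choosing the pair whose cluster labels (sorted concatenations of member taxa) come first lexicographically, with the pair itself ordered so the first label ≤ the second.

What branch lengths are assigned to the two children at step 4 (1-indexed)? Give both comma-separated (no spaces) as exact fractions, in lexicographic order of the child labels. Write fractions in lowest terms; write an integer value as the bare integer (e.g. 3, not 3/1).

step 1: merge (G,Z) at d=2, Q=-294; branch lengths G→-14/5, Z→24/5; new cluster GZ
  updated: d(B,GZ)=42, d(E,GZ)=35, d(GZ,L)=23, d(GZ,M)=61/2, d(GZ,R)=29/2
step 2: merge (B,E) at d=30, Q=-225; branch lengths B→103/8, E→137/8; new cluster BE
  updated: d(BE,GZ)=47/2, d(BE,L)=15, d(BE,M)=41/2, d(BE,R)=47/2
step 3: merge (GZ,R) at d=29/2, Q=-114; branch lengths GZ→23/2, R→3; new cluster GRZ
  updated: d(BE,GRZ)=65/4, d(GRZ,L)=39/4, d(GRZ,M)=33/2
step 4: merge (BE,GRZ) at d=65/4, Q=-247/4; branch lengths BE→167/16, GRZ→93/16; new cluster BEGRZ
  updated: d(BEGRZ,L)=17/4, d(BEGRZ,M)=83/8
step 5: merge (BEGRZ,L) at d=17/4, Q=-141/8; branch lengths BEGRZ→93/16, L→-25/16; new cluster BEGLRZ
  updated: d(BEGLRZ,M)=73/16
step 6: merge (BEGLRZ,M) at d=73/16; branch lengths BEGLRZ→73/32, M→73/32; new cluster BEGLMRZ
final tree: ((((B:103/8,E:137/8):167/16,((G:-14/5,Z:24/5):23/2,R:3):93/16):93/16,L:-25/16):73/32,M:73/32)
total length: 1145/16

167/16,93/16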